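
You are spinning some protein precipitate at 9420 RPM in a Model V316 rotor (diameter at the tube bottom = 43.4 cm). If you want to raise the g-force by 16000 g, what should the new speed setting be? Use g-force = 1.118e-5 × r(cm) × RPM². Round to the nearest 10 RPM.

r = 43.4 / 2 = 21.7 cm
Current RCF = 1.118 × 10⁻⁵ × 21.7 × (9420)² = 1.118 × 10⁻⁵ × 21.7 × 88,736,400 ≈ 21,528 × g
Target RCF = 21,528 + 16,000 = 37,528 × g
N² = 37,528 / (24.2606 × 10⁻⁵) = 154,687,023
N ≈ √154,687,023 ≈ 12,437.3

12440 RPM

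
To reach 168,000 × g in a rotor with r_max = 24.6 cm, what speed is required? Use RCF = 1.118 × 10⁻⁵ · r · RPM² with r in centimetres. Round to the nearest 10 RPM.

≈ 24720 RPM

168,000 = 1.118 × 10⁻⁵ × 24.6 × N²
N² = 168,000 / (27.5028 × 10⁻⁵) = 610,846,896
N ≈ √610,846,896 ≈ 24,715.3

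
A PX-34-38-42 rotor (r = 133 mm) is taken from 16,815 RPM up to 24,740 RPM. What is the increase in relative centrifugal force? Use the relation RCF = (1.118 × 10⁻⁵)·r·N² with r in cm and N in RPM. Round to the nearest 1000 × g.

49000 x g

r = 133 mm = 13.3 cm
RCF₁ = 1.118 × 10⁻⁵ × 13.3 × (16815)² = 1.118 × 10⁻⁵ × 13.3 × 282,744,225 ≈ 42,042.4 × g
RCF₂ = 1.118 × 10⁻⁵ × 13.3 × (24740)² = 1.118 × 10⁻⁵ × 13.3 × 612,067,600 ≈ 91,010.8 × g
Increase = 91,010.8 − 42,042.4 = 48,968.4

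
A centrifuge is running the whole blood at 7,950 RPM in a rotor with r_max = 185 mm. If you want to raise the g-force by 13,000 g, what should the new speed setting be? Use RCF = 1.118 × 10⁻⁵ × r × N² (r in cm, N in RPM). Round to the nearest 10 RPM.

r = 185 mm = 18.5 cm
Current RCF = 1.118 × 10⁻⁵ × 18.5 × (7950)² = 1.118 × 10⁻⁵ × 18.5 × 63,202,500 ≈ 13,072.2 × g
Target RCF = 13,072.2 + 13,000 = 26,072.2 × g
N² = 26,072.2 / (20.683 × 10⁻⁵) = 126,056,181
N ≈ √126,056,181 ≈ 11,227.5

≈ 11230 RPM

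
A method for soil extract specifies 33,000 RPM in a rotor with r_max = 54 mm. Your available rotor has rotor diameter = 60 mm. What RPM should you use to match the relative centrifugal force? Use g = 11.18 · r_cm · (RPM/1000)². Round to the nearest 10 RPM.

44270 RPM

Original rotor: r = 54 mm = 5.4 cm
RCF = 11.18 × r × (N/1000)²
RCF_original = 11.18 × 5.4 × (33)² = 11.18 × 5.4 × 1,089 ≈ 65,745.1 × g
Your rotor: r = 60 mm / 2 = 30 mm = 3 cm
65,745.1 = 11.18 × 3 × (N/1000)²
(N/1000)² = 65,745.1 / 33.54 = 1960.2
N = 1000 × √1960.2 ≈ 44,274.1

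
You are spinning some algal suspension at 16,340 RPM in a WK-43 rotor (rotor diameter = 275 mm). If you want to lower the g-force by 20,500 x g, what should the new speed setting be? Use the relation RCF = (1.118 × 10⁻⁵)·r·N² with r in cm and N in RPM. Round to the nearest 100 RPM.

r = 275 mm / 2 = 137.5 mm = 13.75 cm
Current RCF = 1.118 × 10⁻⁵ × 13.75 × (16340)² = 1.118 × 10⁻⁵ × 13.75 × 266,995,600 ≈ 41,043.9 × g
Target RCF = 41,043.9 − 20,500 = 20,543.9 × g
N² = 20,543.9 / (15.3725 × 10⁻⁵) = 133,640,592
N ≈ √133,640,592 ≈ 11,560.3

N₂ ≈ 11600 RPM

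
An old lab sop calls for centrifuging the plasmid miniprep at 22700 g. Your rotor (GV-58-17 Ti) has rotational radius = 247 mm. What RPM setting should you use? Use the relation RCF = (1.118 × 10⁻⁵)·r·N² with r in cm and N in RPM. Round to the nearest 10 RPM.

≈ 9070 RPM

r = 247 mm = 24.7 cm
22,700 = 1.118 × 10⁻⁵ × 24.7 × N²
N² = 22,700 / (27.6146 × 10⁻⁵) = 82,202,893
N ≈ √82,202,893 ≈ 9,066.6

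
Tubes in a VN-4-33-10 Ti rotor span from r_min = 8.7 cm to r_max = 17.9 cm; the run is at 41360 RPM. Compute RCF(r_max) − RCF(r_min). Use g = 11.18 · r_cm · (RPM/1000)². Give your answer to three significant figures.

176000 x g

RCF_max = 11.18 × 17.9 × (41.36)² = 11.18 × 17.9 × 1,710.6496 ≈ 342,338.6 × g
RCF_min = 11.18 × 8.7 × (41.36)² = 11.18 × 8.7 × 1,710.6496 ≈ 166,388 × g
ΔRCF = 342,338.6 − 166,388 = 175,950.6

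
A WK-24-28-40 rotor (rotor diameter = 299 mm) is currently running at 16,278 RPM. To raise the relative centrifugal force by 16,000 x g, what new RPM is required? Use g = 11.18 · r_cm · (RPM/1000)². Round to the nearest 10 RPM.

18990 RPM

r = 299 mm / 2 = 149.5 mm = 14.95 cm
Current RCF = 11.18 × 14.95 × (16.278)² = 11.18 × 14.95 × 264.973284 ≈ 44,287.9 × g
Target RCF = 44,287.9 + 16,000 = 60,287.9 × g
(N/1000)² = 60,287.9 / 167.141 = 360.7008
N = 1000 × √360.7008 ≈ 18,992.1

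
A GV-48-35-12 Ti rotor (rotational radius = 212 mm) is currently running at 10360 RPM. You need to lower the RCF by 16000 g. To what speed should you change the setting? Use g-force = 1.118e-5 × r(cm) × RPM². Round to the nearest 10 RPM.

N₂ ≈ 6310 RPM

r = 212 mm = 21.2 cm
Current RCF = 1.118 × 10⁻⁵ × 21.2 × (10360)² = 1.118 × 10⁻⁵ × 21.2 × 107,329,600 ≈ 25,438.8 × g
Target RCF = 25,438.8 − 16,000 = 9,438.8 × g
N² = 9,438.8 / (23.7016 × 10⁻⁵) = 39,823,472
N ≈ √39,823,472 ≈ 6,310.6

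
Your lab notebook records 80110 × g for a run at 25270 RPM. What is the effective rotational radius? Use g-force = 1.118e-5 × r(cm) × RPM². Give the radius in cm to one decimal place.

RCF = 1.118 × 10⁻⁵ × r × N²
80110 = 1.118 × 10⁻⁵ × r × (25270)²
r = 80110 / (1.118 × 10⁻⁵ × 638,572,900) = 80110 / 7139.245 ≈ 11.221 cm

11.2 cm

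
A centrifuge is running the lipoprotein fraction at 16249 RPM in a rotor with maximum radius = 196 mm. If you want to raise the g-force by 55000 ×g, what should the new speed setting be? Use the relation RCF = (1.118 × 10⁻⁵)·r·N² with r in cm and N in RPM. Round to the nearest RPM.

22694 RPM

r = 196 mm = 19.6 cm
Current RCF = 1.118 × 10⁻⁵ × 19.6 × (16249)² = 1.118 × 10⁻⁵ × 19.6 × 264,030,001 ≈ 57,856.4 × g
Target RCF = 57,856.4 + 55,000 = 112,856.4 × g
N² = 112,856.4 / (21.9128 × 10⁻⁵) = 515,025,008
N ≈ √515,025,008 ≈ 22,694.2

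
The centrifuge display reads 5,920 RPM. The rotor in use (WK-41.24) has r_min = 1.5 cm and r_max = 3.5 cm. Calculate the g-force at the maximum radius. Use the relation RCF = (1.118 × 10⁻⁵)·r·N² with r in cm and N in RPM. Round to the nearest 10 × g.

1370 × g

Use r_max = 3.5 cm.
RCF = 1.118 × 10⁻⁵ × r × N²
RCF = 1.118 × 10⁻⁵ × 3.5 × (5920)² = 1.118 × 10⁻⁵ × 3.5 × 35,046,400 ≈ 1,371.4 × g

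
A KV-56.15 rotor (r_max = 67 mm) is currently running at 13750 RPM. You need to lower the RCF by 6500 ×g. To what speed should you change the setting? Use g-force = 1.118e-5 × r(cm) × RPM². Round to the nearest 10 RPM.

r = 67 mm = 6.7 cm
Current RCF = 1.118 × 10⁻⁵ × 6.7 × (13750)² = 1.118 × 10⁻⁵ × 6.7 × 189,062,500 ≈ 14,161.9 × g
Target RCF = 14,161.9 − 6,500 = 7,661.9 × g
N² = 7,661.9 / (7.4906 × 10⁻⁵) = 102,286,866
N ≈ √102,286,866 ≈ 10,113.7

10110 RPM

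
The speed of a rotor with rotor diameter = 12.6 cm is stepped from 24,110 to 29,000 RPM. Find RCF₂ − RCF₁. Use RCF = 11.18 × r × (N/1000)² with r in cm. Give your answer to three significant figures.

18300 x g

r = 12.6 / 2 = 6.3 cm
RCF₁ = 11.18 × 6.3 × (24.11)² = 11.18 × 6.3 × 581.2921 ≈ 40,942.7 × g
RCF₂ = 11.18 × 6.3 × (29)² = 11.18 × 6.3 × 841 ≈ 59,235 × g
Increase = 59,235 − 40,942.7 = 18,292.3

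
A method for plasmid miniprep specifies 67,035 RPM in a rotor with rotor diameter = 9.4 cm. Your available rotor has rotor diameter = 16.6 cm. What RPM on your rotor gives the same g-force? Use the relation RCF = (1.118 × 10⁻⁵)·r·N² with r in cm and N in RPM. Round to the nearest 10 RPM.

50440 RPM

Original rotor: r = 9.4 / 2 = 4.7 cm
RCF = 1.118 × 10⁻⁵ × r × N²
RCF_original = 1.118 × 10⁻⁵ × 4.7 × (67035)² = 1.118 × 10⁻⁵ × 4.7 × 4,493,691,225 ≈ 236,125.5 × g
Your rotor: r = 16.6 / 2 = 8.3 cm
236,125.5 = 1.118 × 10⁻⁵ × 8.3 × N²
N² = 236,125.5 / (9.2794 × 10⁻⁵) = 2,544,620,342
N ≈ √2,544,620,342 ≈ 50,444.2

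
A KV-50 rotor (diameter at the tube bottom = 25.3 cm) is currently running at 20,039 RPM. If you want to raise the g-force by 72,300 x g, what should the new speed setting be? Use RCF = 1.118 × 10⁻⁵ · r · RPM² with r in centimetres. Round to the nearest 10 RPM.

30210 RPM

r = 25.3 / 2 = 12.65 cm
Current RCF = 1.118 × 10⁻⁵ × 12.65 × (20039)² = 1.118 × 10⁻⁵ × 12.65 × 401,561,521 ≈ 56,791.6 × g
Target RCF = 56,791.6 + 72,300 = 129,091.6 × g
N² = 129,091.6 / (14.1427 × 10⁻⁵) = 912,779,031
N ≈ √912,779,031 ≈ 30,212.2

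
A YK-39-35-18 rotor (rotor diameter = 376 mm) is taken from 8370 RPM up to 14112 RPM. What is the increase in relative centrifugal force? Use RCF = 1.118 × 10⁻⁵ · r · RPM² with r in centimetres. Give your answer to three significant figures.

r = 376 mm / 2 = 188 mm = 18.8 cm
RCF₁ = 1.118 × 10⁻⁵ × 18.8 × (8370)² = 1.118 × 10⁻⁵ × 18.8 × 70,056,900 ≈ 14,724.8 × g
RCF₂ = 1.118 × 10⁻⁵ × 18.8 × (14112)² = 1.118 × 10⁻⁵ × 18.8 × 199,148,544 ≈ 41,857.8 × g
Increase = 41,857.8 − 14,724.8 = 27,133

≈ 27100 × g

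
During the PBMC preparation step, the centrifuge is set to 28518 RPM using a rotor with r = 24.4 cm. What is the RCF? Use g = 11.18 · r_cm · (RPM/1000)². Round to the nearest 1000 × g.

RCF ≈ 222000 g

RCF = 11.18 × 24.4 × (28.518)² = 11.18 × 24.4 × 813.276324 ≈ 221,855.3 × g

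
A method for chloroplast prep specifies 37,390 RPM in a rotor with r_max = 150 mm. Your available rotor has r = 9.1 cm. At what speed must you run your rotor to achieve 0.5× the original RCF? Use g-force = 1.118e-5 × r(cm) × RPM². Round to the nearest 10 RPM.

33940 RPM

Original rotor: r = 150 mm = 15.0 cm
RCF_original = 1.118 × 10⁻⁵ × 15 × (37390)² = 1.118 × 10⁻⁵ × 15 × 1,398,012,100 ≈ 234,446.6 × g
Target RCF = 0.5 × 234,446.6 ≈ 117,223.3 × g
117,223.3 = 1.118 × 10⁻⁵ × 9.1 × N²
N² = 117,223.3 / (10.1738 × 10⁻⁵) = 1,152,207,631
N ≈ √1,152,207,631 ≈ 33,944.2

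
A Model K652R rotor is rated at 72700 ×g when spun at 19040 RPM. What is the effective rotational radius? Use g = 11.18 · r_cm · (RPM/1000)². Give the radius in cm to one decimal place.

72700 = 11.18 × r × (19.04)²
r = 72700 / (11.18 × 362.5216) = 72700 / 4052.991 ≈ 17.937 cm

≈ 17.9 cm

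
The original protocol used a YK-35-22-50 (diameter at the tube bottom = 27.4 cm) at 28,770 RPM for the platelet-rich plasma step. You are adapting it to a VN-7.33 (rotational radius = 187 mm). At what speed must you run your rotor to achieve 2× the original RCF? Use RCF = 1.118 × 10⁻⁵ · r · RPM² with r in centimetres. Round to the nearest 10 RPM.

Original rotor: r = 27.4 / 2 = 13.7 cm
RCF = 1.118 × 10⁻⁵ × r × N²
RCF_original = 1.118 × 10⁻⁵ × 13.7 × (28770)² = 1.118 × 10⁻⁵ × 13.7 × 827,712,900 ≈ 126,777.5 × g
Target RCF = 2 × 126,777.5 ≈ 253,555 × g
Your rotor: r = 187 mm = 18.7 cm
253,555 = 1.118 × 10⁻⁵ × 18.7 × N²
N² = 253,555 / (20.9066 × 10⁻⁵) = 1,212,798,829
N ≈ √1,212,798,829 ≈ 34,825.3

34830 RPM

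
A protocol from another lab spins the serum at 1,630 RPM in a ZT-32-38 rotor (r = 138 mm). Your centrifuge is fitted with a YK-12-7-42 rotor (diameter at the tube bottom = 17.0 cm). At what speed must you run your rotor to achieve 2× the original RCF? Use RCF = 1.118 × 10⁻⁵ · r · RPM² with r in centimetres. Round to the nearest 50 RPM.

≈ 2950 RPM

Original rotor: r = 138 mm = 13.8 cm
RCF_original = 1.118 × 10⁻⁵ × 13.8 × (1630)² = 1.118 × 10⁻⁵ × 13.8 × 2,656,900 ≈ 409.9 × g
Target RCF = 2 × 409.9 ≈ 819.8 × g
Your rotor: r = 17.0 / 2 = 8.5 cm
819.8 = 1.118 × 10⁻⁵ × 8.5 × N²
N² = 819.8 / (9.503 × 10⁻⁵) = 8,626,749
N ≈ √8,626,749 ≈ 2,937.1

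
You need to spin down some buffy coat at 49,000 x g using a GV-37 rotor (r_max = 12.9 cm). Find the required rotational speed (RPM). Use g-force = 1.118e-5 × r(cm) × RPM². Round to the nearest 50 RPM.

18450 RPM

49,000 = 1.118 × 10⁻⁵ × 12.9 × N²
N² = 49,000 / (14.4222 × 10⁻⁵) = 339,753,990
N ≈ √339,753,990 ≈ 18,432.4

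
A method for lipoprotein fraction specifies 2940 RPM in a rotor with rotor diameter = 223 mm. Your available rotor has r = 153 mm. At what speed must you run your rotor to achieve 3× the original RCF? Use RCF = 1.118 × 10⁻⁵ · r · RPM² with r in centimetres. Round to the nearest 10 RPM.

≈ 4350 RPM

Original rotor: r = 223 mm / 2 = 111.5 mm = 11.15 cm
RCF_original = 1.118 × 10⁻⁵ × 11.15 × (2940)² = 1.118 × 10⁻⁵ × 11.15 × 8,643,600 ≈ 1,077.5 × g
Target RCF = 3 × 1,077.5 ≈ 3,232.5 × g
Your rotor: r = 153 mm = 15.3 cm
3,232.5 = 1.118 × 10⁻⁵ × 15.3 × N²
N² = 3,232.5 / (17.1054 × 10⁻⁵) = 18,897,541
N ≈ √18,897,541 ≈ 4,347.1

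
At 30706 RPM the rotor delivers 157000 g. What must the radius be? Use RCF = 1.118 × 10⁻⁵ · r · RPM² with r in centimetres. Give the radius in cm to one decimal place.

157000 = 1.118 × 10⁻⁵ × r × (30706)²
r = 157000 / (1.118 × 10⁻⁵ × 942,858,436) = 157000 / 10541.16 ≈ 14.894 cm

≈ 14.9 cm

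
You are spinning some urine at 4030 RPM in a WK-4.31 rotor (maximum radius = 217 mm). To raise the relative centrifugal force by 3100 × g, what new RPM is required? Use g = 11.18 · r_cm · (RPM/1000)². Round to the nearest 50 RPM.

r = 217 mm = 21.7 cm
Current RCF = 11.18 × 21.7 × (4.03)² = 11.18 × 21.7 × 16.2409 ≈ 3,940.1 × g
Target RCF = 3,940.1 + 3,100 = 7,040.1 × g
(N/1000)² = 7,040.1 / 242.606 = 29.01866
N = 1000 × √29.01866 ≈ 5,386.9

≈ 5400 RPM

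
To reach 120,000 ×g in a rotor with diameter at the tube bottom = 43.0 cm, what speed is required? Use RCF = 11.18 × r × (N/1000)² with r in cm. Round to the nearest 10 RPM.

r = 43.0 / 2 = 21.5 cm
RCF = 11.18 × r × (N/1000)²
120,000 = 11.18 × 21.5 × (N/1000)²
(N/1000)² = 120,000 / 240.37 = 499.2304
N = 1000 × √499.2304 ≈ 22,343.5

N ≈ 22340 RPM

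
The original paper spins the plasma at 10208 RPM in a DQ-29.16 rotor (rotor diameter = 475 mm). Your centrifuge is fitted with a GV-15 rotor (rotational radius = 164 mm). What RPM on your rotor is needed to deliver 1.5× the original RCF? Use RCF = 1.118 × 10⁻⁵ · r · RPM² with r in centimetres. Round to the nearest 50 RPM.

15050 RPM

Original rotor: r = 475 mm / 2 = 237.5 mm = 23.75 cm
RCF_original = 1.118 × 10⁻⁵ × 23.75 × (10208)² = 1.118 × 10⁻⁵ × 23.75 × 104,203,264 ≈ 27,668.6 × g
Target RCF = 1.5 × 27,668.6 ≈ 41,502.9 × g
Your rotor: r = 164 mm = 16.4 cm
41,502.9 = 1.118 × 10⁻⁵ × 16.4 × N²
N² = 41,502.9 / (18.3352 × 10⁻⁵) = 226,356,407
N ≈ √226,356,407 ≈ 15,045.1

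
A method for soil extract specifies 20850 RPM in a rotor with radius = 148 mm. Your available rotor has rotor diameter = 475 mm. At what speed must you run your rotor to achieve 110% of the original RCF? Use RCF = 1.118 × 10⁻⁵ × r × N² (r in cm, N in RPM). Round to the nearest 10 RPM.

17260 RPM

Original rotor: r = 148 mm = 14.8 cm
RCF_original = 1.118 × 10⁻⁵ × 14.8 × (20850)² = 1.118 × 10⁻⁵ × 14.8 × 434,722,500 ≈ 71,930.9 × g
Target RCF = 1.1 × 71,930.9 ≈ 79,124 × g
Your rotor: r = 475 mm / 2 = 237.5 mm = 23.75 cm
79,124 = 1.118 × 10⁻⁵ × 23.75 × N²
N² = 79,124 / (26.5525 × 10⁻⁵) = 297,990,773
N ≈ √297,990,773 ≈ 17,262.4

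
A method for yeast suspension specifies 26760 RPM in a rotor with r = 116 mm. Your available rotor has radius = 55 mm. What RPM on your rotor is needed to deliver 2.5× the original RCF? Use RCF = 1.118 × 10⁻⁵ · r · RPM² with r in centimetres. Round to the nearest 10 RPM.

61450 RPM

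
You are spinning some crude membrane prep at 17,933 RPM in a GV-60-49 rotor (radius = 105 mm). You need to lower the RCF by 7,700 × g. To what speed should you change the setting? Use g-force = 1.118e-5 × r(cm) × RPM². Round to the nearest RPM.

r = 105 mm = 10.5 cm
Current RCF = 1.118 × 10⁻⁵ × 10.5 × (17933)² = 1.118 × 10⁻⁵ × 10.5 × 321,592,489 ≈ 37,751.7 × g
Target RCF = 37,751.7 − 7,700 = 30,051.7 × g
N² = 30,051.7 / (11.739 × 10⁻⁵) = 255,998,807
N ≈ √255,998,807 ≈ 16,000.0

≈ 16000 RPM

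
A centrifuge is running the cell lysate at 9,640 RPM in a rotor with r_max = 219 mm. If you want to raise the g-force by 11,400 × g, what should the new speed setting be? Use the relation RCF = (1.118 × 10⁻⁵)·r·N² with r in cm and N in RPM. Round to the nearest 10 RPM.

r = 219 mm = 21.9 cm
Current RCF = 1.118 × 10⁻⁵ × 21.9 × (9640)² = 1.118 × 10⁻⁵ × 21.9 × 92,929,600 ≈ 22,753.1 × g
Target RCF = 22,753.1 + 11,400 = 34,153.1 × g
N² = 34,153.1 / (24.4842 × 10⁻⁵) = 139,490,365
N ≈ √139,490,365 ≈ 11,810.6

≈ 11810 RPM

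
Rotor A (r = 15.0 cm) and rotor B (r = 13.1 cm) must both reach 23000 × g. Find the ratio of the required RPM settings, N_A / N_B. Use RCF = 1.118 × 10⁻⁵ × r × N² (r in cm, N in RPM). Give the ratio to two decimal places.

At fixed RCF, N ∝ 1/√r, so N_A/N_B = √(r_B/r_A) = √(13.1/15.0) = √0.873333 = 0.9345.

0.93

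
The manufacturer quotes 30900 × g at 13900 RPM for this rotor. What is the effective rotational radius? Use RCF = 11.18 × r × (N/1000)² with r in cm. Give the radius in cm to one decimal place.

14.3 cm

30900 = 11.18 × r × (13.9)²
r = 30900 / (11.18 × 193.21) = 30900 / 2160.088 ≈ 14.305 cm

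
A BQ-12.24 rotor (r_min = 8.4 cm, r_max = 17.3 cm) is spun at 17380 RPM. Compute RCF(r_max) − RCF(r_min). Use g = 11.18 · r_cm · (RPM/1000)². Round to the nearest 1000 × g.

ΔRCF = 11.18 × (r_max − r_min) × (N/1000)² = 11.18 × 8.9 × 302.0644 ≈ 30,056

≈ 30000 × g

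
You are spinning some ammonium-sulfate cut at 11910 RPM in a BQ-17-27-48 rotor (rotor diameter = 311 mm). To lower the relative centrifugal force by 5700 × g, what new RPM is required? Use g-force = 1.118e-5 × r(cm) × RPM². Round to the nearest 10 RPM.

r = 311 mm / 2 = 155.5 mm = 15.55 cm
Current RCF = 1.118 × 10⁻⁵ × 15.55 × (11910)² = 1.118 × 10⁻⁵ × 15.55 × 141,848,100 ≈ 24,660.2 × g
Target RCF = 24,660.2 − 5,700 = 18,960.2 × g
N² = 18,960.2 / (17.3849 × 10⁻⁵) = 109,061,312
N ≈ √109,061,312 ≈ 10,443.2

N₂ ≈ 10440 RPM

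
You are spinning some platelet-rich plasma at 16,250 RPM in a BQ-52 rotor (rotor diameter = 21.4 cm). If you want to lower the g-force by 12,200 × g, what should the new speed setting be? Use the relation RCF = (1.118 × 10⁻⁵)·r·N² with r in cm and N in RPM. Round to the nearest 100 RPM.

r = 21.4 / 2 = 10.7 cm
Current RCF = 1.118 × 10⁻⁵ × 10.7 × (16250)² = 1.118 × 10⁻⁵ × 10.7 × 264,062,500 ≈ 31,588.7 × g
Target RCF = 31,588.7 − 12,200 = 19,388.7 × g
N² = 19,388.7 / (11.9626 × 10⁻⁵) = 162,077,642
N ≈ √162,077,642 ≈ 12,731.0

N₂ ≈ 12700 RPM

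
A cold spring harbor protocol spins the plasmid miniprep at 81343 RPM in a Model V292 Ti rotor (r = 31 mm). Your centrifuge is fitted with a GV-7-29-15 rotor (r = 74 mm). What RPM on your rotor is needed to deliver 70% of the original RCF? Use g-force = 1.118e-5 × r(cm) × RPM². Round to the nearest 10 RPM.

Original rotor: r = 31 mm = 3.1 cm
RCF = 1.118 × 10⁻⁵ × r × N²
RCF_original = 1.118 × 10⁻⁵ × 3.1 × (81343)² = 1.118 × 10⁻⁵ × 3.1 × 6,616,683,649 ≈ 229,321 × g
Target RCF = 0.7 × 229,321 ≈ 160,524.7 × g
Your rotor: r = 74 mm = 7.4 cm
160,524.7 = 1.118 × 10⁻⁵ × 7.4 × N²
N² = 160,524.7 / (8.2732 × 10⁻⁵) = 1,940,297,587
N ≈ √1,940,297,587 ≈ 44,048.8

44050 RPM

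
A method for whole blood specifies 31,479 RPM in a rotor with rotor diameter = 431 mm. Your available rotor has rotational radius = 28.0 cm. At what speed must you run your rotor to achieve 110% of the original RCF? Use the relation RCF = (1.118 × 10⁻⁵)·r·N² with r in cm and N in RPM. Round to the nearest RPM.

≈ 28964 RPM

Original rotor: r = 431 mm / 2 = 215.5 mm = 21.55 cm
RCF_original = 1.118 × 10⁻⁵ × 21.55 × (31479)² = 1.118 × 10⁻⁵ × 21.55 × 990,927,441 ≈ 238,743.2 × g
Target RCF = 1.1 × 238,743.2 ≈ 262,617.5 × g
262,617.5 = 1.118 × 10⁻⁵ × 28 × N²
N² = 262,617.5 / (31.304 × 10⁻⁵) = 838,926,335
N ≈ √838,926,335 ≈ 28,964.2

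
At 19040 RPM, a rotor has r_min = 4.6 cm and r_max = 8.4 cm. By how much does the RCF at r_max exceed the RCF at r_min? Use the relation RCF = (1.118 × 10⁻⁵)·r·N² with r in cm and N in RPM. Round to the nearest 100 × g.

ΔRCF ≈ 15400 ×g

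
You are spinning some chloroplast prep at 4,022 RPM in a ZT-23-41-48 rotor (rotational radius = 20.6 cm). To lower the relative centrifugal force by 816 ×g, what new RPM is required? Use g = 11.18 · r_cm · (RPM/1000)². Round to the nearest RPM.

3554 RPM

Current RCF = 11.18 × 20.6 × (4.022)² = 11.18 × 20.6 × 16.176484 ≈ 3,725.6 × g
Target RCF = 3,725.6 − 816 = 2,909.6 × g
(N/1000)² = 2,909.6 / 230.308 = 12.63352
N = 1000 × √12.63352 ≈ 3,554.4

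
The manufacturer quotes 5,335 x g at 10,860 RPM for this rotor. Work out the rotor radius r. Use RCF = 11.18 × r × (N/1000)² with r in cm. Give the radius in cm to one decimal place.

5335 = 11.18 × r × (10.86)²
r = 5335 / (11.18 × 117.9396) = 5335 / 1318.565 ≈ 4.046 cm

≈ 4.0 cm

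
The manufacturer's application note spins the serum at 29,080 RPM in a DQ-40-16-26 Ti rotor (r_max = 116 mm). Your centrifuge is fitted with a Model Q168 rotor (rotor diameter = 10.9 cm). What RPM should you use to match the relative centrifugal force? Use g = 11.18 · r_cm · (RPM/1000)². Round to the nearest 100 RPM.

42400 RPM

Original rotor: r = 116 mm = 11.6 cm
RCF_original = 11.18 × 11.6 × (29.08)² = 11.18 × 11.6 × 845.6464 ≈ 109,670.2 × g
Your rotor: r = 10.9 / 2 = 5.45 cm
109,670.2 = 11.18 × 5.45 × (N/1000)²
(N/1000)² = 109,670.2 / 60.931 = 1799.908
N = 1000 × √1799.908 ≈ 42,425.3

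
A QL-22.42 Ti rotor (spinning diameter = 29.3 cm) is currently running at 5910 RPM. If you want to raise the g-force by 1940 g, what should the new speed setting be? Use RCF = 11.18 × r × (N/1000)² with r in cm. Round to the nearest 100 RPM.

6800 RPM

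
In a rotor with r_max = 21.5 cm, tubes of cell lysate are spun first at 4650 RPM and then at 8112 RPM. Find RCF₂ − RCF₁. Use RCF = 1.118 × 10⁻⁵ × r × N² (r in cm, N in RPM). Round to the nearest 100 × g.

RCF₁ = 1.118 × 10⁻⁵ × 21.5 × (4650)² = 1.118 × 10⁻⁵ × 21.5 × 21,622,500 ≈ 5,197.4 × g
RCF₂ = 1.118 × 10⁻⁵ × 21.5 × (8112)² = 1.118 × 10⁻⁵ × 21.5 × 65,804,544 ≈ 15,817.4 × g
Increase = 15,817.4 − 5,197.4 = 10,620

≈ 10600 g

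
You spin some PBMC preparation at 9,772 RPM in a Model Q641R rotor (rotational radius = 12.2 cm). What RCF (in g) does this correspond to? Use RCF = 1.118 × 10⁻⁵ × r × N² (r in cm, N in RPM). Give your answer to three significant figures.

13000 g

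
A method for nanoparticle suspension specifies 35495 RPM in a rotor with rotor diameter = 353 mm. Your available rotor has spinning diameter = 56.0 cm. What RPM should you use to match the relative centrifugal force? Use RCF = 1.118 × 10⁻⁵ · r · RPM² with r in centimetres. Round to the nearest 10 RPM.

Original rotor: r = 353 mm / 2 = 176.5 mm = 17.65 cm
RCF = 1.118 × 10⁻⁵ × r × N²
RCF_original = 1.118 × 10⁻⁵ × 17.65 × (35495)² = 1.118 × 10⁻⁵ × 17.65 × 1,259,895,025 ≈ 248,611.3 × g
Your rotor: r = 56.0 / 2 = 28 cm
248,611.3 = 1.118 × 10⁻⁵ × 28 × N²
N² = 248,611.3 / (31.304 × 10⁻⁵) = 794,183,810
N ≈ √794,183,810 ≈ 28,181.3

28180 RPM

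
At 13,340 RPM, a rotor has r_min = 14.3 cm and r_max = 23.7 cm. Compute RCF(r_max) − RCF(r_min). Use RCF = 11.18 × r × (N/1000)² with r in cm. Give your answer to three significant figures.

≈ 18700 ×g

RCF_max = 11.18 × 23.7 × (13.34)² = 11.18 × 23.7 × 177.9556 ≈ 47,152.2 × g
RCF_min = 11.18 × 14.3 × (13.34)² = 11.18 × 14.3 × 177.9556 ≈ 28,450.5 × g
ΔRCF = 47,152.2 − 28,450.5 = 18,701.7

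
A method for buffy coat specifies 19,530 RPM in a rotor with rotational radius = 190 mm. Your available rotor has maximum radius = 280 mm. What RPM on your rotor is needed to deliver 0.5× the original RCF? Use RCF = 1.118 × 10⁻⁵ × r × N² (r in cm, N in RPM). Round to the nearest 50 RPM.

Original rotor: r = 190 mm = 19.0 cm
RCF_original = 1.118 × 10⁻⁵ × 19 × (19530)² = 1.118 × 10⁻⁵ × 19 × 381,420,900 ≈ 81,021.4 × g
Target RCF = 0.5 × 81,021.4 ≈ 40,510.7 × g
Your rotor: r = 280 mm = 28.0 cm
40,510.7 = 1.118 × 10⁻⁵ × 28 × N²
N² = 40,510.7 / (31.304 × 10⁻⁵) = 129,410,618
N ≈ √129,410,618 ≈ 11,375.9

11400 RPM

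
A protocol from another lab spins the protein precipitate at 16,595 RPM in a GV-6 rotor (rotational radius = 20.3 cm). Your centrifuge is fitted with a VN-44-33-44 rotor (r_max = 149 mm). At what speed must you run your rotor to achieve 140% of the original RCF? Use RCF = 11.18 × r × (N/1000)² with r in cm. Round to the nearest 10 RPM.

RCF = 11.18 × r × (N/1000)²
RCF_original = 11.18 × 20.3 × (16.595)² = 11.18 × 20.3 × 275.394025 ≈ 62,501.8 × g
Target RCF = 1.4 × 62,501.8 ≈ 87,502.5 × g
Your rotor: r = 149 mm = 14.9 cm
87,502.5 = 11.18 × 14.9 × (N/1000)²
(N/1000)² = 87,502.5 / 166.582 = 525.2818
N = 1000 × √525.2818 ≈ 22,919.0

≈ 22920 RPM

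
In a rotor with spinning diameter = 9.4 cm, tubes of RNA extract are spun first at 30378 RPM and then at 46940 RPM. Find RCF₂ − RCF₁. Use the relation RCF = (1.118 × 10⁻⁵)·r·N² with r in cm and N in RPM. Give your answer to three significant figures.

≈ 67300 ×g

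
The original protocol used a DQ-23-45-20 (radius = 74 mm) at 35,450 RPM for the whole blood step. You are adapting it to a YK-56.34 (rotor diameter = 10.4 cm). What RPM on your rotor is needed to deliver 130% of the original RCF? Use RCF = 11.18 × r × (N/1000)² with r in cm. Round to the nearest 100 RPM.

Original rotor: r = 74 mm = 7.4 cm
RCF_original = 11.18 × 7.4 × (35.45)² = 11.18 × 7.4 × 1,256.7025 ≈ 103,969.5 × g
Target RCF = 1.3 × 103,969.5 ≈ 135,160.4 × g
Your rotor: r = 10.4 / 2 = 5.2 cm
135,160.4 = 11.18 × 5.2 × (N/1000)²
(N/1000)² = 135,160.4 / 58.136 = 2324.9
N = 1000 × √2324.9 ≈ 48,217.2

≈ 48200 RPM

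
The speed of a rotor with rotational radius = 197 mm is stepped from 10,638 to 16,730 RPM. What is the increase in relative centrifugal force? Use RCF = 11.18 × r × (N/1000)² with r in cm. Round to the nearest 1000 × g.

37000 x g

r = 197 mm = 19.7 cm
RCF₁ = 11.18 × 19.7 × (10.638)² = 11.18 × 19.7 × 113.167044 ≈ 24,924.6 × g
RCF₂ = 11.18 × 19.7 × (16.73)² = 11.18 × 19.7 × 279.8929 ≈ 61,645.3 × g
Increase = 61,645.3 − 24,924.6 = 36,720.7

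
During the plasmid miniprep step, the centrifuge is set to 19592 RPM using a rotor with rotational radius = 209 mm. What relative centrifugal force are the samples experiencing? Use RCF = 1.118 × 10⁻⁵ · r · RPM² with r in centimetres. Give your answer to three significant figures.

r = 209 mm = 20.9 cm
RCF = 1.118 × 10⁻⁵ × 20.9 × (19592)² = 1.118 × 10⁻⁵ × 20.9 × 383,846,464 ≈ 89,690.3 × g

89700 g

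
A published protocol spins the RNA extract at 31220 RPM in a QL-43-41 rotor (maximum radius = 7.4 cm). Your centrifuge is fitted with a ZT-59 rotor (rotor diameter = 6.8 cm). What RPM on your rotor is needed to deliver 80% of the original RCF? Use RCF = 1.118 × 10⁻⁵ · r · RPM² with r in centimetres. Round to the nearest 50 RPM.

RCF_original = 1.118 × 10⁻⁵ × 7.4 × (31220)² = 1.118 × 10⁻⁵ × 7.4 × 974,688,400 ≈ 80,637.9 × g
Target RCF = 0.8 × 80,637.9 ≈ 64,510.3 × g
Your rotor: r = 6.8 / 2 = 3.4 cm
64,510.3 = 1.118 × 10⁻⁵ × 3.4 × N²
N² = 64,510.3 / (3.8012 × 10⁻⁵) = 1,697,103,546
N ≈ √1,697,103,546 ≈ 41,195.9

≈ 41200 RPM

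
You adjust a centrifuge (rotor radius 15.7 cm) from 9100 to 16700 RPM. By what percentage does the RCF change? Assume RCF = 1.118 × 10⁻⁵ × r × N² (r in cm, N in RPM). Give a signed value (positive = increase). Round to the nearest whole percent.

+237%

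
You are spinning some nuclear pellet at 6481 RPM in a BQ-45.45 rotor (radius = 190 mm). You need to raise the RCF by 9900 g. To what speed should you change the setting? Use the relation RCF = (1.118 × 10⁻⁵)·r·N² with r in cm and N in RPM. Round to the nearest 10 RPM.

r = 190 mm = 19.0 cm
Current RCF = 1.118 × 10⁻⁵ × 19 × (6481)² = 1.118 × 10⁻⁵ × 19 × 42,003,361 ≈ 8,922.4 × g
Target RCF = 8,922.4 + 9,900 = 18,822.4 × g
N² = 18,822.4 / (21.242 × 10⁻⁵) = 88,609,359
N ≈ √88,609,359 ≈ 9,413.3

≈ 9410 RPM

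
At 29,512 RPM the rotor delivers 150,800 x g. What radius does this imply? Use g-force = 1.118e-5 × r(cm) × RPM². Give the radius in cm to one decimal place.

≈ 15.5 cm

150800 = 1.118 × 10⁻⁵ × r × (29512)²
r = 150800 / (1.118 × 10⁻⁵ × 870,958,144) = 150800 / 9737.312 ≈ 15.487 cm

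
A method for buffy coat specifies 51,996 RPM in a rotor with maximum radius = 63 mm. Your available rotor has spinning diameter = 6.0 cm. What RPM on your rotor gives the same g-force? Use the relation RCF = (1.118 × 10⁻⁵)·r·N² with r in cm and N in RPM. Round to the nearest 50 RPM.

Original rotor: r = 63 mm = 6.3 cm
RCF_original = 1.118 × 10⁻⁵ × 6.3 × (51996)² = 1.118 × 10⁻⁵ × 6.3 × 2,703,584,016 ≈ 190,424.2 × g
Your rotor: r = 6.0 / 2 = 3 cm
190,424.2 = 1.118 × 10⁻⁵ × 3 × N²
N² = 190,424.2 / (3.354 × 10⁻⁵) = 5,677,525,343
N ≈ √5,677,525,343 ≈ 75,349.4

75350 RPM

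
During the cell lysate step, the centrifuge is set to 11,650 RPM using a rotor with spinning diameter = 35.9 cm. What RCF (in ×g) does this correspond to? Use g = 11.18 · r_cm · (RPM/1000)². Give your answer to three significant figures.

RCF ≈ 27200 ×g

r = 35.9 / 2 = 17.95 cm
RCF = 11.18 × 17.95 × (11.65)² = 11.18 × 17.95 × 135.7225 ≈ 27,236.9 × g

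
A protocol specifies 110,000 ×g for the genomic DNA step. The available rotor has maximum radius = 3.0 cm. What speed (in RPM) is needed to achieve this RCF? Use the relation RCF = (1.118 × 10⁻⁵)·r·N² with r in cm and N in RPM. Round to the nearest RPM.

110,000 = 1.118 × 10⁻⁵ × 3 × N²
N² = 110,000 / (3.354 × 10⁻⁵) = 3,279,666,070
N ≈ √3,279,666,070 ≈ 57,268.4

≈ 57268 RPM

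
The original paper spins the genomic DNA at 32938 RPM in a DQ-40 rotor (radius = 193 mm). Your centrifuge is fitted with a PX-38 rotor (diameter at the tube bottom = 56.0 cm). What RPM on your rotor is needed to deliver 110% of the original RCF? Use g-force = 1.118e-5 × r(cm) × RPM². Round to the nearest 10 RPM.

Original rotor: r = 193 mm = 19.3 cm
RCF_original = 1.118 × 10⁻⁵ × 19.3 × (32938)² = 1.118 × 10⁻⁵ × 19.3 × 1,084,911,844 ≈ 234,095.8 × g
Target RCF = 1.1 × 234,095.8 ≈ 257,505.4 × g
Your rotor: r = 56.0 / 2 = 28 cm
257,505.4 = 1.118 × 10⁻⁵ × 28 × N²
N² = 257,505.4 / (31.304 × 10⁻⁵) = 822,595,834
N ≈ √822,595,834 ≈ 28,680.9

28680 RPM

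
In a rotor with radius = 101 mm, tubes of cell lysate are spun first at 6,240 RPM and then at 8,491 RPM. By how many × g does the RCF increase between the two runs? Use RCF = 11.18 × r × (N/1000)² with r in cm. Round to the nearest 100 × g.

≈ 3700 × g

r = 101 mm = 10.1 cm
RCF₁ = 11.18 × 10.1 × (6.24)² = 11.18 × 10.1 × 38.9376 ≈ 4,396.8 × g
RCF₂ = 11.18 × 10.1 × (8.491)² = 11.18 × 10.1 × 72.097081 ≈ 8,141.1 × g
Increase = 8,141.1 − 4,396.8 = 3,744.3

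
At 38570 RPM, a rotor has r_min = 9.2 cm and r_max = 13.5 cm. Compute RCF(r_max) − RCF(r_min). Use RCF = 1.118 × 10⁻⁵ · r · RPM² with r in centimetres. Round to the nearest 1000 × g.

RCF_max = 1.118 × 10⁻⁵ × 13.5 × (38570)² = 1.118 × 10⁻⁵ × 13.5 × 1,487,644,900 ≈ 224,530.2 × g
RCF_min = 1.118 × 10⁻⁵ × 9.2 × (38570)² = 1.118 × 10⁻⁵ × 9.2 × 1,487,644,900 ≈ 153,013.2 × g
ΔRCF = 224,530.2 − 153,013.2 = 71,517

72000 ×g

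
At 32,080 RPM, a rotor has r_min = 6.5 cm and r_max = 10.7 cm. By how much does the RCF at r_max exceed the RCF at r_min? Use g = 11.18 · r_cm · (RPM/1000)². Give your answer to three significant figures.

≈ 48300 g

ΔRCF = 11.18 × (r_max − r_min) × (N/1000)² = 11.18 × 4.2 × 1,029.1264 ≈ 48,323.7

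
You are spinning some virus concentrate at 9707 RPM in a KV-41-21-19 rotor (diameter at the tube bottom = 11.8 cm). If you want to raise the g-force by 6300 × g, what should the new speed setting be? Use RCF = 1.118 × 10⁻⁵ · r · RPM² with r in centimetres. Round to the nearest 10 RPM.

13770 RPM

r = 11.8 / 2 = 5.9 cm
Current RCF = 1.118 × 10⁻⁵ × 5.9 × (9707)² = 1.118 × 10⁻⁵ × 5.9 × 94,225,849 ≈ 6,215.3 × g
Target RCF = 6,215.3 + 6,300 = 12,515.3 × g
N² = 12,515.3 / (6.5962 × 10⁻⁵) = 189,734,999
N ≈ √189,734,999 ≈ 13,774.4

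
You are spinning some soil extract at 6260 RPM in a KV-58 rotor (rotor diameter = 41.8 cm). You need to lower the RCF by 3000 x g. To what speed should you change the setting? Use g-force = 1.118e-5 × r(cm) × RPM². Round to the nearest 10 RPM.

≈ 5130 RPM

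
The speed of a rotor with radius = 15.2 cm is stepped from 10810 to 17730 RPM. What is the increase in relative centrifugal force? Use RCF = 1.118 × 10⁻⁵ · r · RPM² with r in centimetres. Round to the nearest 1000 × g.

≈ 34000 × g

RCF₁ = 1.118 × 10⁻⁵ × 15.2 × (10810)² = 1.118 × 10⁻⁵ × 15.2 × 116,856,100 ≈ 19,858.1 × g
RCF₂ = 1.118 × 10⁻⁵ × 15.2 × (17730)² = 1.118 × 10⁻⁵ × 15.2 × 314,352,900 ≈ 53,419.9 × g
Increase = 53,419.9 − 19,858.1 = 33,561.8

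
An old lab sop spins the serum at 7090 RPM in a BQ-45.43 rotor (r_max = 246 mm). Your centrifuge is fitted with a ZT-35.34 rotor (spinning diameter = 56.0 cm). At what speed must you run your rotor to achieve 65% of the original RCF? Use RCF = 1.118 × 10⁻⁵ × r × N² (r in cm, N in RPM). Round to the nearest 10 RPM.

5360 RPM

Original rotor: r = 246 mm = 24.6 cm
RCF_original = 1.118 × 10⁻⁵ × 24.6 × (7090)² = 1.118 × 10⁻⁵ × 24.6 × 50,268,100 ≈ 13,825.1 × g
Target RCF = 0.65 × 13,825.1 ≈ 8,986.3 × g
Your rotor: r = 56.0 / 2 = 28 cm
8,986.3 = 1.118 × 10⁻⁵ × 28 × N²
N² = 8,986.3 / (31.304 × 10⁻⁵) = 28,706,555
N ≈ √28,706,555 ≈ 5,357.8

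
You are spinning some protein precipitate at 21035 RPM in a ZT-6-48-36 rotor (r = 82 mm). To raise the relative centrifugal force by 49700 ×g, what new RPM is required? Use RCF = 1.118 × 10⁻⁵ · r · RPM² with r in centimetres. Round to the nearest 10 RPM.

≈ 31380 RPM

r = 82 mm = 8.2 cm
Current RCF = 1.118 × 10⁻⁵ × 8.2 × (21035)² = 1.118 × 10⁻⁵ × 8.2 × 442,471,225 ≈ 40,564 × g
Target RCF = 40,564 + 49,700 = 90,264 × g
N² = 90,264 / (9.1676 × 10⁻⁵) = 984,597,932
N ≈ √984,597,932 ≈ 31,378.3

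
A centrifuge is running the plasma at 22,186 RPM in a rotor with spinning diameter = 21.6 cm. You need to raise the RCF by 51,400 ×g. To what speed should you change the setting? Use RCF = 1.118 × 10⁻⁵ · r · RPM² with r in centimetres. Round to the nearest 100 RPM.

r = 21.6 / 2 = 10.8 cm
Current RCF = 1.118 × 10⁻⁵ × 10.8 × (22186)² = 1.118 × 10⁻⁵ × 10.8 × 492,218,596 ≈ 59,432.4 × g
Target RCF = 59,432.4 + 51,400 = 110,832.4 × g
N² = 110,832.4 / (12.0744 × 10⁻⁵) = 917,912,277
N ≈ √917,912,277 ≈ 30,297.1

N₂ ≈ 30300 RPM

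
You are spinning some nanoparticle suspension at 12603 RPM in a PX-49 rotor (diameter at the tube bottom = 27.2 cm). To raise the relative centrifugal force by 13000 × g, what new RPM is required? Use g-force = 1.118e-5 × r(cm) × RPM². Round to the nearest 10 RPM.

≈ 15630 RPM

r = 27.2 / 2 = 13.6 cm
Current RCF = 1.118 × 10⁻⁵ × 13.6 × (12603)² = 1.118 × 10⁻⁵ × 13.6 × 158,835,609 ≈ 24,150.6 × g
Target RCF = 24,150.6 + 13,000 = 37,150.6 × g
N² = 37,150.6 / (15.2048 × 10⁻⁵) = 244,334,684
N ≈ √244,334,684 ≈ 15,631.2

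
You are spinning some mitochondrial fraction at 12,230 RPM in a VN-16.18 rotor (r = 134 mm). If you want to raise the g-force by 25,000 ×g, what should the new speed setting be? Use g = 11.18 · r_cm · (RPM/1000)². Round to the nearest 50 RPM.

r = 134 mm = 13.4 cm
Current RCF = 11.18 × 13.4 × (12.23)² = 11.18 × 13.4 × 149.5729 ≈ 22,407.8 × g
Target RCF = 22,407.8 + 25,000 = 47,407.8 × g
(N/1000)² = 47,407.8 / 149.812 = 316.4486
N = 1000 × √316.4486 ≈ 17,789.0

N₂ ≈ 17800 RPM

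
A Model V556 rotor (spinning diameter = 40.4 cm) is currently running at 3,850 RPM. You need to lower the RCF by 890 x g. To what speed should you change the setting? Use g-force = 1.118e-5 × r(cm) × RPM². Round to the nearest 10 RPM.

r = 40.4 / 2 = 20.2 cm
Current RCF = 1.118 × 10⁻⁵ × 20.2 × (3850)² = 1.118 × 10⁻⁵ × 20.2 × 14,822,500 ≈ 3,347.5 × g
Target RCF = 3,347.5 − 890 = 2,457.5 × g
N² = 2,457.5 / (22.5836 × 10⁻⁵) = 10,881,790
N ≈ √10,881,790 ≈ 3,298.8

3300 RPM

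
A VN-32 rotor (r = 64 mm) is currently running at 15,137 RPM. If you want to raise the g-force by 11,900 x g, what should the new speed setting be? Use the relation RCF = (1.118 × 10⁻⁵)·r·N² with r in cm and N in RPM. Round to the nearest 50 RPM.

N₂ ≈ 19900 RPM

r = 64 mm = 6.4 cm
Current RCF = 1.118 × 10⁻⁵ × 6.4 × (15137)² = 1.118 × 10⁻⁵ × 6.4 × 229,128,769 ≈ 16,394.6 × g
Target RCF = 16,394.6 + 11,900 = 28,294.6 × g
N² = 28,294.6 / (7.1552 × 10⁻⁵) = 395,441,078
N ≈ √395,441,078 ≈ 19,885.7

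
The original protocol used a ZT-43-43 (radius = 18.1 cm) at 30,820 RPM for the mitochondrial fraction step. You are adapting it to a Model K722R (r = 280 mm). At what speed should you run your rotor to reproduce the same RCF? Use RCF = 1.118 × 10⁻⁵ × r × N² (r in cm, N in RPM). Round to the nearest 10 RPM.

24780 RPM

RCF_original = 1.118 × 10⁻⁵ × 18.1 × (30820)² = 1.118 × 10⁻⁵ × 18.1 × 949,872,400 ≈ 192,214.3 × g
Your rotor: r = 280 mm = 28.0 cm
192,214.3 = 1.118 × 10⁻⁵ × 28 × N²
N² = 192,214.3 / (31.304 × 10⁻⁵) = 614,024,725
N ≈ √614,024,725 ≈ 24,779.5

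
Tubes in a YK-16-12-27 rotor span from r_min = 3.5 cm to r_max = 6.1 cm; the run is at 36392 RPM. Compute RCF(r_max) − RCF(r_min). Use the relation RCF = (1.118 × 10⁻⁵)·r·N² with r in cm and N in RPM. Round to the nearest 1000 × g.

≈ 38000 g

RCF_max = 1.118 × 10⁻⁵ × 6.1 × (36392)² = 1.118 × 10⁻⁵ × 6.1 × 1,324,377,664 ≈ 90,319.9 × g
RCF_min = 1.118 × 10⁻⁵ × 3.5 × (36392)² = 1.118 × 10⁻⁵ × 3.5 × 1,324,377,664 ≈ 51,822.9 × g
ΔRCF = 90,319.9 − 51,822.9 = 38,497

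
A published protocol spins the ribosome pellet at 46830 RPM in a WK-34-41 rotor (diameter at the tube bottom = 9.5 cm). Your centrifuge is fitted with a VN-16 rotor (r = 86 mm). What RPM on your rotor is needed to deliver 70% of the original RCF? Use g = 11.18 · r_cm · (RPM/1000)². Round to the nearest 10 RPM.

≈ 29120 RPM

Original rotor: r = 9.5 / 2 = 4.75 cm
RCF_original = 11.18 × 4.75 × (46.83)² = 11.18 × 4.75 × 2,193.0489 ≈ 116,461.9 × g
Target RCF = 0.7 × 116,461.9 ≈ 81,523.3 × g
Your rotor: r = 86 mm = 8.6 cm
81,523.3 = 11.18 × 8.6 × (N/1000)²
(N/1000)² = 81,523.3 / 96.148 = 847.8939
N = 1000 × √847.8939 ≈ 29,118.6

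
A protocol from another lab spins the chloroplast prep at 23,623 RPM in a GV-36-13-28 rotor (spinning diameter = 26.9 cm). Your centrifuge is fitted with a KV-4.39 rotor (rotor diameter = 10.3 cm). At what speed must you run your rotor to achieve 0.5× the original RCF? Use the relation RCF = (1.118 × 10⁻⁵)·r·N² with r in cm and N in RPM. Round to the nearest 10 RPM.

≈ 26990 RPM

Original rotor: r = 26.9 / 2 = 13.45 cm
RCF_original = 1.118 × 10⁻⁵ × 13.45 × (23623)² = 1.118 × 10⁻⁵ × 13.45 × 558,046,129 ≈ 83,914 × g
Target RCF = 0.5 × 83,914 ≈ 41,957 × g
Your rotor: r = 10.3 / 2 = 5.15 cm
41,957 = 1.118 × 10⁻⁵ × 5.15 × N²
N² = 41,957 / (5.7577 × 10⁻⁵) = 728,711,117
N ≈ √728,711,117 ≈ 26,994.6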